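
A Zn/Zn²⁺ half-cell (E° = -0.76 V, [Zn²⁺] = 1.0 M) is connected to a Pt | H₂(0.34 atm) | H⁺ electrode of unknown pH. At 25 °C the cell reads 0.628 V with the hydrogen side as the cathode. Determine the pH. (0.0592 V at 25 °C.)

pH = 2.46

E°_cell = 0.76 V and n = 2.
log Q = n(E° − E)/0.0592 = 2×(0.76 − 0.628)/0.0592 = 4.459.
With Q = [Zn²⁺]·P(H₂) / [H⁺]^2, solving for [H⁺] gives log[H⁺] = -2.464, so pH = 2.46.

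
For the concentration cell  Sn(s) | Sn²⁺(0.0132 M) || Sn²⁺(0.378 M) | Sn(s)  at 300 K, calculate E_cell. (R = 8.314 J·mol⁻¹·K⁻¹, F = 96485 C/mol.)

Both half-cells are Sn²⁺/Sn, so E°_cell = 0. The concentrated side is the cathode; the cell reaction moves Sn²⁺ from high to low concentration with n = 2.
Q = [Sn²⁺]_dilute/[Sn²⁺]_conc = 0.0132/0.378 = 0.0349.
E = 0 − (RT/nF) ln Q = −((8.314×300)/(2×96485))(-3.355) = 0.0434 V.

0.043 V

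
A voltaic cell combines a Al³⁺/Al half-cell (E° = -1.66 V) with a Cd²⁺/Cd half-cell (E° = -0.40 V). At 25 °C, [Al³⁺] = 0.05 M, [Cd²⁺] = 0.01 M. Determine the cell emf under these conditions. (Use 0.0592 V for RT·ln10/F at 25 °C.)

The Cd²⁺/Cd couple has the higher reduction potential and acts as the cathode, so E°_cell = -0.40 − (-1.66) = 1.26 V.
Balancing electrons gives n = 6; the reaction quotient is Q = [Al³⁺]^2/[Cd²⁺]^3 = 2500.
At 25 °C, E = E° − (0.0592/n) log Q = 1.26 − (0.0592/6)(3.398) = 1.260 − 0.034 = 1.226 V.

1.23 V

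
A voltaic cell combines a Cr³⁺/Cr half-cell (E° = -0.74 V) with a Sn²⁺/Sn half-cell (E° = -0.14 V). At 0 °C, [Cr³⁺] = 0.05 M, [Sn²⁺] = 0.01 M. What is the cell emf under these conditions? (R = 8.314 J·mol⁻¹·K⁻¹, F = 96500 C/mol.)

0.569 V

The Sn²⁺/Sn couple has the higher reduction potential and acts as the cathode, so E°_cell = -0.14 − (-0.74) = 0.60 V.
Balancing electrons gives n = 6; the reaction quotient is Q = [Cr³⁺]^2/[Sn²⁺]^3 = 2500.
E = E° − (RT/nF) ln Q = 0.60 − (8.314×273)/(6×96500) × (7.824) = 0.600 − 0.031 = 0.569 V.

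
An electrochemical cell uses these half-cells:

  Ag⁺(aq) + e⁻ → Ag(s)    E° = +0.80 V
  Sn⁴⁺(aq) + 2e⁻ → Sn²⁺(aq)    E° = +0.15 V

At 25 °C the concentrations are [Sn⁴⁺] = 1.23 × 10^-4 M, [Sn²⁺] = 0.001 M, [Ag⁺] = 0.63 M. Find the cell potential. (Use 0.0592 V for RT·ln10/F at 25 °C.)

0.665 V

The Ag⁺/Ag couple has the higher reduction potential and acts as the cathode, so E°_cell = +0.80 − (+0.15) = 0.65 V.
Balancing electrons gives n = 2; the reaction quotient is Q = [Sn⁴⁺]/([Sn²⁺]·[Ag⁺]^2) = 0.310.
At 25 °C, E = E° − (0.0592/n) log Q = 0.65 − (0.0592/2)(-0.509) = 0.650 + 0.015 = 0.665 V.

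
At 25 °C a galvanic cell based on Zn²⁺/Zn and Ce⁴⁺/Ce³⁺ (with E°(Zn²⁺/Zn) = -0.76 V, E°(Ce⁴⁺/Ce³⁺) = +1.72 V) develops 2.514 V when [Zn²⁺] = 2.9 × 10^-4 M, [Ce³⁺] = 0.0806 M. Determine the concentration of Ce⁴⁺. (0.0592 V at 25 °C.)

0.0052 M

From the Nernst equation, log Q = n(E° − E)/0.0592 = 2(2.48 − 2.514)/0.0592 = -1.149, so Q = 0.0710.
With Q = [Zn²⁺]·[Ce³⁺]^2/[Ce⁴⁺]^2 and the known concentrations, [Ce⁴⁺]^2 in the denominator gives [Ce⁴⁺] = 0.0052 M.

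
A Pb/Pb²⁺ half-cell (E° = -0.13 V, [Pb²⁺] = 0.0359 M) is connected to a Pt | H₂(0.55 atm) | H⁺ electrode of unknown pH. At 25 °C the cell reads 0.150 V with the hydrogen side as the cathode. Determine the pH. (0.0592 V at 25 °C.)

pH = 0.51

E°_cell = 0.13 V and n = 2.
log Q = n(E° − E)/0.0592 = 2×(0.13 − 0.150)/0.0592 = -0.676.
With Q = [Pb²⁺]·P(H₂) / [H⁺]^2, solving for [H⁺] gives log[H⁺] = -0.514, so pH = 0.51.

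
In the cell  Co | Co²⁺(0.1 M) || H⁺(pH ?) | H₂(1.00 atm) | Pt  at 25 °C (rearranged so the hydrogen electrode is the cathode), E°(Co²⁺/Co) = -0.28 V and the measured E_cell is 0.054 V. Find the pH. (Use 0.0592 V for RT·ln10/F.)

pH = 4.32

E°_cell = 0.28 V and n = 2.
log Q = n(E° − E)/0.0592 = 2×(0.28 − 0.054)/0.0592 = 7.635.
With Q = [Co²⁺]·P(H₂) / [H⁺]^2, solving for [H⁺] gives log[H⁺] = -4.318, so pH = 4.32.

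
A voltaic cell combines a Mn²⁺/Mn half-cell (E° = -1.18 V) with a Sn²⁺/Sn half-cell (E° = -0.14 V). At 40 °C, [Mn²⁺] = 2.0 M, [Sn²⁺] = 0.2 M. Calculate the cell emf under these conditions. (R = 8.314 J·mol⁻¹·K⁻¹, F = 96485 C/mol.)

1.01 V

The Sn²⁺/Sn couple has the higher reduction potential and acts as the cathode, so E°_cell = -0.14 − (-1.18) = 1.04 V.
Balancing electrons gives n = 2; the reaction quotient is Q = [Mn²⁺]/[Sn²⁺] = 10.0.
E = E° − (RT/nF) ln Q = 1.04 − (8.314×313)/(2×96485) × (2.303) = 1.040 − 0.031 = 1.009 V.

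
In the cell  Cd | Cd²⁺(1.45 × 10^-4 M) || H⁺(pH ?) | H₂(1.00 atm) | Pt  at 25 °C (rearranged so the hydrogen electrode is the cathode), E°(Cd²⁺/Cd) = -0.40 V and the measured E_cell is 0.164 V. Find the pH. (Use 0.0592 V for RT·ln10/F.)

E°_cell = 0.40 V and n = 2.
log Q = n(E° − E)/0.0592 = 2×(0.40 − 0.164)/0.0592 = 7.973.
With Q = [Cd²⁺]·P(H₂) / [H⁺]^2, solving for [H⁺] gives log[H⁺] = -5.906, so pH = 5.91.

pH = 5.91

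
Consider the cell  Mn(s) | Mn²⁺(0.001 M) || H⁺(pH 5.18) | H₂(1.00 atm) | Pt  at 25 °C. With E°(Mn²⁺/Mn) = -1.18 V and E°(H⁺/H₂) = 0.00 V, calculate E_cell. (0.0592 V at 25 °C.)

The hydrogen couple is the cathode, so E°_cell = 1.18 V; n = 2.
[H⁺] = 10^(−5.18) = 6.6 × 10^-6 M, and Q = [Mn²⁺]·P(H₂) / [H⁺]^2 = 2.29 × 10^7.
E = E° − (0.0592/2) log Q = 1.18 − (0.0592/2)(7.360) = 0.962 V.

0.96 V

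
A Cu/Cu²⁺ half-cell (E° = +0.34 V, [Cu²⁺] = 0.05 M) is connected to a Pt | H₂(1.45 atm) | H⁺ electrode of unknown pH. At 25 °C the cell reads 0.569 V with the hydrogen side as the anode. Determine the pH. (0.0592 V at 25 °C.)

E°_cell = 0.34 V and n = 2.
log Q = n(E° − E)/0.0592 = 2×(0.34 − 0.569)/0.0592 = -7.736.
With Q = [H⁺]^2 / ([Cu²⁺]·P(H₂)), solving for [H⁺] gives log[H⁺] = -4.438, so pH = 4.44.

pH = 4.44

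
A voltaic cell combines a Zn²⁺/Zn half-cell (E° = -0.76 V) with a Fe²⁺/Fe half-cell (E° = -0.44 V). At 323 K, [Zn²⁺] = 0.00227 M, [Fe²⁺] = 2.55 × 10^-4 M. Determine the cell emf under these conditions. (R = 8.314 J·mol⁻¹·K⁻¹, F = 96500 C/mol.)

0.290 V

The Fe²⁺/Fe couple has the higher reduction potential and acts as the cathode, so E°_cell = -0.44 − (-0.76) = 0.32 V.
Balancing electrons gives n = 2; the reaction quotient is Q = [Zn²⁺]/[Fe²⁺] = 8.90.
E = E° − (RT/nF) ln Q = 0.32 − (8.314×323)/(2×96500) × (2.186) = 0.320 − 0.030 = 0.290 V.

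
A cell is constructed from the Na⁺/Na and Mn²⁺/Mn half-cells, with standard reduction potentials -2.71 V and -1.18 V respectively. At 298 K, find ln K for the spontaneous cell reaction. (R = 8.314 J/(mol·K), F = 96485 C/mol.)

ln K = 119.2

E°_cell = -1.18 − (-2.71) = 1.53 V, with n = 2 electrons transferred.
At equilibrium E = 0, so the Nernst equation gives ln K = nFE°/RT = (2)(96485)(1.53)/((8.314)(298)) = 119.17.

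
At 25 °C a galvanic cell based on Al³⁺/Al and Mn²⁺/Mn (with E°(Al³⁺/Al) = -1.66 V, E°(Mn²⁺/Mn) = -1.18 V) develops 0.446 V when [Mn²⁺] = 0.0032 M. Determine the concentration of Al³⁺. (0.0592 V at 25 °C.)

From the Nernst equation, log Q = n(E° − E)/0.0592 = 6(0.48 − 0.446)/0.0592 = 3.446, so Q = 2790.
With Q = [Al³⁺]^2/[Mn²⁺]^3 and the known concentrations, [Al³⁺]^2 in the numerator gives [Al³⁺] = 0.0096 M.

0.0096 M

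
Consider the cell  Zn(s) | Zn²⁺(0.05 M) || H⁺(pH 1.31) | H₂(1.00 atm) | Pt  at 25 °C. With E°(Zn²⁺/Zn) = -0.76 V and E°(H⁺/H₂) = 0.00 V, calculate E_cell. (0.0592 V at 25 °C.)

0.72 V

The hydrogen couple is the cathode, so E°_cell = 0.76 V; n = 2.
[H⁺] = 10^(−1.31) = 0.049 M, and Q = [Zn²⁺]·P(H₂) / [H⁺]^2 = 20.8.
E = E° − (0.0592/2) log Q = 0.76 − (0.0592/2)(1.319) = 0.721 V.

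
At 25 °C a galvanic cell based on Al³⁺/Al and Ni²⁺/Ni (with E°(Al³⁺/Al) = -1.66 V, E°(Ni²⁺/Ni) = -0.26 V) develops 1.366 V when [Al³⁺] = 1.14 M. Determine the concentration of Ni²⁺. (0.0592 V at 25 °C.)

From the Nernst equation, log Q = n(E° − E)/0.0592 = 6(1.40 − 1.366)/0.0592 = 3.446, so Q = 2790.
With Q = [Al³⁺]^2/[Ni²⁺]^3 and the known concentrations, [Ni²⁺]^3 in the denominator gives [Ni²⁺] = 0.077 M.

0.077 M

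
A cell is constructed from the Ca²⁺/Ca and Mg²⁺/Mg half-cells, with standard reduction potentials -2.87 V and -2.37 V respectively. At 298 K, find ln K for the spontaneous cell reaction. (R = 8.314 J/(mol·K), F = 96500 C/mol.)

E°_cell = -2.37 − (-2.87) = 0.50 V, with n = 2 electrons transferred.
At equilibrium E = 0, so the Nernst equation gives ln K = nFE°/RT = (2)(96500)(0.50)/((8.314)(298)) = 38.95.

ln K = 38.9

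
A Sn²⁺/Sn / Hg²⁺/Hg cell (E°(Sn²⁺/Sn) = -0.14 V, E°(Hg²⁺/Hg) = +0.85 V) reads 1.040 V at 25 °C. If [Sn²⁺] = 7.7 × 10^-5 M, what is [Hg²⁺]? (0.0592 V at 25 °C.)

0.0038 M

From the Nernst equation, log Q = n(E° − E)/0.0592 = 2(0.99 − 1.040)/0.0592 = -1.689, so Q = 0.0205.
With Q = [Sn²⁺]/[Hg²⁺] and the known concentrations, [Hg²⁺] in the denominator gives [Hg²⁺] = 0.0038 M.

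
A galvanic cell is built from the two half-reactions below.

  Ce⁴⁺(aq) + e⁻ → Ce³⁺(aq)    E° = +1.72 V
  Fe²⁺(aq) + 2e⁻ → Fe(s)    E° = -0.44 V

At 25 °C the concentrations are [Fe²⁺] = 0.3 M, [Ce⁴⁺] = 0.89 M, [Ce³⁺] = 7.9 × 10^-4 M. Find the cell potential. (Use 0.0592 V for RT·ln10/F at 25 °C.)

2.36 V

The Ce⁴⁺/Ce³⁺ couple has the higher reduction potential and acts as the cathode, so E°_cell = +1.72 − (-0.44) = 2.16 V.
Balancing electrons gives n = 2; the reaction quotient is Q = [Fe²⁺]·[Ce³⁺]^2/[Ce⁴⁺]^2 = 2.36 × 10^-7.
At 25 °C, E = E° − (0.0592/n) log Q = 2.16 − (0.0592/2)(-6.626) = 2.160 + 0.196 = 2.356 V.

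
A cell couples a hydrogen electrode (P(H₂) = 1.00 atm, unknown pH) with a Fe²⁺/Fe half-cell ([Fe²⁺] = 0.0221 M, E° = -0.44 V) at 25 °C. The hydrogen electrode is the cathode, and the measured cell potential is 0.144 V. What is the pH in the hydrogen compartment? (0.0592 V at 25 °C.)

pH = 5.83

E°_cell = 0.44 V and n = 2.
log Q = n(E° − E)/0.0592 = 2×(0.44 − 0.144)/0.0592 = 10.000.
With Q = [Fe²⁺]·P(H₂) / [H⁺]^2, solving for [H⁺] gives log[H⁺] = -5.828, so pH = 5.83.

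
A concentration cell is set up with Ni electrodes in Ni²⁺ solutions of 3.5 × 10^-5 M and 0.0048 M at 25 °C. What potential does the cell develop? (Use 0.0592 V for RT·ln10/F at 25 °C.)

0.063 V

Both half-cells are Ni²⁺/Ni, so E°_cell = 0. The concentrated side is the cathode; the cell reaction moves Ni²⁺ from high to low concentration with n = 2.
Q = [Ni²⁺]_dilute/[Ni²⁺]_conc = 3.5 × 10^-5/0.0048 = 0.00729.
E = 0 − (0.0592/2) log Q = −(0.0592/2)(-2.137) = 0.0633 V.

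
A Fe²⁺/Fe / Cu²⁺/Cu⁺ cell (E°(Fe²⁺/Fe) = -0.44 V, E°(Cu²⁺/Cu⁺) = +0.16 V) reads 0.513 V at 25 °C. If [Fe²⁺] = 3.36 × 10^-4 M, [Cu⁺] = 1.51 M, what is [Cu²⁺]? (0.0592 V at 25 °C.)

9.4 × 10^-4 M

From the Nernst equation, log Q = n(E° − E)/0.0592 = 2(0.60 − 0.513)/0.0592 = 2.939, so Q = 869.
With Q = [Fe²⁺]·[Cu⁺]^2/[Cu²⁺]^2 and the known concentrations, [Cu²⁺]^2 in the denominator gives [Cu²⁺] = 9.4 × 10^-4 M.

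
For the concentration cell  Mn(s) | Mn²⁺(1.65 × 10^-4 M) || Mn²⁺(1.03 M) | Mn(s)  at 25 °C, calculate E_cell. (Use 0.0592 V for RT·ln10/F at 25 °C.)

0.11 V

Both half-cells are Mn²⁺/Mn, so E°_cell = 0. The concentrated side is the cathode; the cell reaction moves Mn²⁺ from high to low concentration with n = 2.
Q = [Mn²⁺]_dilute/[Mn²⁺]_conc = 1.65 × 10^-4/1.03 = 1.6 × 10^-4.
E = 0 − (0.0592/2) log Q = −(0.0592/2)(-3.795) = 0.1123 V.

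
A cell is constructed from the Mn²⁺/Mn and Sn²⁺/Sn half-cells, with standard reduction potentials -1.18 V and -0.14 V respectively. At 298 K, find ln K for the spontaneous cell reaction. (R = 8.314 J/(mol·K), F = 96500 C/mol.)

E°_cell = -0.14 − (-1.18) = 1.04 V, with n = 2 electrons transferred.
At equilibrium E = 0, so the Nernst equation gives ln K = nFE°/RT = (2)(96500)(1.04)/((8.314)(298)) = 81.01.

ln K = 81.0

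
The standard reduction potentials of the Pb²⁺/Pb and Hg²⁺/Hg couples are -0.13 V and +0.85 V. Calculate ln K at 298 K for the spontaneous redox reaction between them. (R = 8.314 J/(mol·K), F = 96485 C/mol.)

E°_cell = +0.85 − (-0.13) = 0.98 V, with n = 2 electrons transferred.
At equilibrium E = 0, so the Nernst equation gives ln K = nFE°/RT = (2)(96485)(0.98)/((8.314)(298)) = 76.33.

ln K = 76.3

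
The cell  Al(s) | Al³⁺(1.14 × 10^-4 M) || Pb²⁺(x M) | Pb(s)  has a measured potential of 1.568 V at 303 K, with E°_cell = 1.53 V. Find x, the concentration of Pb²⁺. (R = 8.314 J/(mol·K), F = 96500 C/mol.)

0.043 M

From the Nernst equation, ln Q = nF(E° − E)/RT = 6×96500×(1.53 − 1.568)/(8.314×303) = -8.734, so Q = 1.61 × 10^-4.
With Q = [Al³⁺]^2/[Pb²⁺]^3 and the known concentrations, [Pb²⁺]^3 in the denominator gives [Pb²⁺] = 0.043 M.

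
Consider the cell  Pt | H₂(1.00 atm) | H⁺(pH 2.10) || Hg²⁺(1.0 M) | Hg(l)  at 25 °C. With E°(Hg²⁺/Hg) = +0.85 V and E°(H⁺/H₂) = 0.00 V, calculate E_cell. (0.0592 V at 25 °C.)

0.97 V

The Hg²⁺/Hg couple is the cathode, so E°_cell = 0.85 V; n = 2.
[H⁺] = 10^(−2.10) = 0.0079 M, and Q = [H⁺]^2 / ([Hg²⁺]·P(H₂)) = 6.31 × 10^-5.
E = E° − (0.0592/2) log Q = 0.85 − (0.0592/2)(-4.200) = 0.974 V.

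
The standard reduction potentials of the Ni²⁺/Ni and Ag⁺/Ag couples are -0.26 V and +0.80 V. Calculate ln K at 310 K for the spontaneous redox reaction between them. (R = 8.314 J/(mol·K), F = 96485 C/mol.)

E°_cell = +0.80 − (-0.26) = 1.06 V, with n = 2 electrons transferred.
At equilibrium E = 0, so the Nernst equation gives ln K = nFE°/RT = (2)(96485)(1.06)/((8.314)(310)) = 79.36.

ln K = 79.4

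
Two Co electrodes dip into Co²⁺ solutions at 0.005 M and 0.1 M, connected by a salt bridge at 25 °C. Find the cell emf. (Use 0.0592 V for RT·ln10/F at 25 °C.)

0.039 V

Both half-cells are Co²⁺/Co, so E°_cell = 0. The concentrated side is the cathode; the cell reaction moves Co²⁺ from high to low concentration with n = 2.
Q = [Co²⁺]_dilute/[Co²⁺]_conc = 0.005/0.1 = 0.0500.
E = 0 − (0.0592/2) log Q = −(0.0592/2)(-1.301) = 0.0385 V.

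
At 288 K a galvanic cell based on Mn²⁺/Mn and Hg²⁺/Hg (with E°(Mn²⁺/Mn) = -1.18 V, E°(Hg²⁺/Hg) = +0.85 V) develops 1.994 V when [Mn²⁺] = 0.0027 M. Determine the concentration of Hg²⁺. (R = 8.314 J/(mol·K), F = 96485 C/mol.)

From the Nernst equation, ln Q = nF(E° − E)/RT = 2×96485×(2.03 − 1.994)/(8.314×288) = 2.901, so Q = 18.2.
With Q = [Mn²⁺]/[Hg²⁺] and the known concentrations, [Hg²⁺] in the denominator gives [Hg²⁺] = 1.5 × 10^-4 M.

1.5 × 10^-4 M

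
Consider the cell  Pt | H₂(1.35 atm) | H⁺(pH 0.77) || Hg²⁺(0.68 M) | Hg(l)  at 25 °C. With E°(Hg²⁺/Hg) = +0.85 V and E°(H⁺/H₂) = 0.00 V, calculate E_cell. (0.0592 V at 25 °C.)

0.89 V

The Hg²⁺/Hg couple is the cathode, so E°_cell = 0.85 V; n = 2.
[H⁺] = 10^(−0.77) = 0.17 M, and Q = [H⁺]^2 / ([Hg²⁺]·P(H₂)) = 0.0314.
E = E° − (0.0592/2) log Q = 0.85 − (0.0592/2)(-1.503) = 0.894 V.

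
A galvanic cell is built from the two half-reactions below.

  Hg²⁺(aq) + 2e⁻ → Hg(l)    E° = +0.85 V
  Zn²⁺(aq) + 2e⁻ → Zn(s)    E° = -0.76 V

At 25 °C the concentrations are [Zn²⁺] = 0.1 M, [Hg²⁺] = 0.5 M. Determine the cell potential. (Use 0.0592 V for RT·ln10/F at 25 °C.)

1.63 V

The Hg²⁺/Hg couple has the higher reduction potential and acts as the cathode, so E°_cell = +0.85 − (-0.76) = 1.61 V.
Balancing electrons gives n = 2; the reaction quotient is Q = [Zn²⁺]/[Hg²⁺] = 0.200.
At 25 °C, E = E° − (0.0592/n) log Q = 1.61 − (0.0592/2)(-0.699) = 1.610 + 0.021 = 1.631 V.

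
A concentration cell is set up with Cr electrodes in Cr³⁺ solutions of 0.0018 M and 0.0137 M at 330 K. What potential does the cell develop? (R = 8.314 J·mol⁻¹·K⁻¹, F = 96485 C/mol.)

0.019 V

Both half-cells are Cr³⁺/Cr, so E°_cell = 0. The concentrated side is the cathode; the cell reaction moves Cr³⁺ from high to low concentration with n = 3.
Q = [Cr³⁺]_dilute/[Cr³⁺]_conc = 0.0018/0.0137 = 0.131.
E = 0 − (RT/nF) ln Q = −((8.314×330)/(3×96485))(-2.030) = 0.0192 V.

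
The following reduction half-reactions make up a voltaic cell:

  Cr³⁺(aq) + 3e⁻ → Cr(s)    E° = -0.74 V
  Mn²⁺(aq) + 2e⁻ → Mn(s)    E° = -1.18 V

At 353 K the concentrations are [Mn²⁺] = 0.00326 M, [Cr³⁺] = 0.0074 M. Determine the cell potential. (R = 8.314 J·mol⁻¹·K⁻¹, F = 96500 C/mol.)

0.477 V

The Cr³⁺/Cr couple has the higher reduction potential and acts as the cathode, so E°_cell = -0.74 − (-1.18) = 0.44 V.
Balancing electrons gives n = 6; the reaction quotient is Q = [Mn²⁺]^3/[Cr³⁺]^2 = 6.33 × 10^-4.
E = E° − (RT/nF) ln Q = 0.44 − (8.314×353)/(6×96500) × (-7.366) = 0.440 + 0.037 = 0.477 V.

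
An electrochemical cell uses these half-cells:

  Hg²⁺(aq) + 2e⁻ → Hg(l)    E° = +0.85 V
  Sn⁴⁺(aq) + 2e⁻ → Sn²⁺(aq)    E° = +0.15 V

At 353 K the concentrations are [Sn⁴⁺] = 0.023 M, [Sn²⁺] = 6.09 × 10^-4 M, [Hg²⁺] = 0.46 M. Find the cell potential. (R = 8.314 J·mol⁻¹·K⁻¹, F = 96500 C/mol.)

The Hg²⁺/Hg couple has the higher reduction potential and acts as the cathode, so E°_cell = +0.85 − (+0.15) = 0.70 V.
Balancing electrons gives n = 2; the reaction quotient is Q = [Sn⁴⁺]/([Sn²⁺]·[Hg²⁺]) = 82.1.
E = E° − (RT/nF) ln Q = 0.70 − (8.314×353)/(2×96500) × (4.408) = 0.700 − 0.067 = 0.633 V.

0.633 V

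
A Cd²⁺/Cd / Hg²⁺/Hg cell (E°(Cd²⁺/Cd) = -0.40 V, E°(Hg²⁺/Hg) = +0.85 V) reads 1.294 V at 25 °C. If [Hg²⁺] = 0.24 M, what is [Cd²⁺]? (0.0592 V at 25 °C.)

0.0078 M

From the Nernst equation, log Q = n(E° − E)/0.0592 = 2(1.25 − 1.294)/0.0592 = -1.486, so Q = 0.0326.
With Q = [Cd²⁺]/[Hg²⁺] and the known concentrations, [Cd²⁺] in the numerator gives [Cd²⁺] = 0.0078 M.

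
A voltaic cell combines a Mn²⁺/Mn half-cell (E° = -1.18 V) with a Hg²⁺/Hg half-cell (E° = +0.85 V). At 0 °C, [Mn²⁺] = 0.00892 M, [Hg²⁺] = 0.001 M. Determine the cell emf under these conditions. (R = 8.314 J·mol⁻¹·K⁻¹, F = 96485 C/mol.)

The Hg²⁺/Hg couple has the higher reduction potential and acts as the cathode, so E°_cell = +0.85 − (-1.18) = 2.03 V.
Balancing electrons gives n = 2; the reaction quotient is Q = [Mn²⁺]/[Hg²⁺] = 8.92.
E = E° − (RT/nF) ln Q = 2.03 − (8.314×273)/(2×96485) × (2.188) = 2.030 − 0.026 = 2.004 V.

2.00 V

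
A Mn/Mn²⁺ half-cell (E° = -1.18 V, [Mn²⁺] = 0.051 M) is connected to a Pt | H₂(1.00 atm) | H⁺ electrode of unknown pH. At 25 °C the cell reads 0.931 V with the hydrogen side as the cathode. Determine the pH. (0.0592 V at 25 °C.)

pH = 4.85

E°_cell = 1.18 V and n = 2.
log Q = n(E° − E)/0.0592 = 2×(1.18 − 0.931)/0.0592 = 8.412.
With Q = [Mn²⁺]·P(H₂) / [H⁺]^2, solving for [H⁺] gives log[H⁺] = -4.852, so pH = 4.85.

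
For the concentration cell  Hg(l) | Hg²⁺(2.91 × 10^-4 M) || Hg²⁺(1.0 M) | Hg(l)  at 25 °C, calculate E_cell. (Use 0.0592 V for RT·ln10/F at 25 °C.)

Both half-cells are Hg²⁺/Hg, so E°_cell = 0. The concentrated side is the cathode; the cell reaction moves Hg²⁺ from high to low concentration with n = 2.
Q = [Hg²⁺]_dilute/[Hg²⁺]_conc = 2.91 × 10^-4/1.0 = 2.91 × 10^-4.
E = 0 − (0.0592/2) log Q = −(0.0592/2)(-3.536) = 0.1047 V.

0.10 V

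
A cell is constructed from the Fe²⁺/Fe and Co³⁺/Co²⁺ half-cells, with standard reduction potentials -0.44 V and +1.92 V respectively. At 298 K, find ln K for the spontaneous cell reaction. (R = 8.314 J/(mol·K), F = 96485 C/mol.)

ln K = 183.8

E°_cell = +1.92 − (-0.44) = 2.36 V, with n = 2 electrons transferred.
At equilibrium E = 0, so the Nernst equation gives ln K = nFE°/RT = (2)(96485)(2.36)/((8.314)(298)) = 183.81.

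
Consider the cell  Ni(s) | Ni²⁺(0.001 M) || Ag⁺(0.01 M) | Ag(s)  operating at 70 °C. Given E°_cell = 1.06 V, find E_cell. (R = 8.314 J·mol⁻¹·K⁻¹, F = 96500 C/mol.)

1.03 V

Balancing electrons gives n = 2; the reaction quotient is Q = [Ni²⁺]/[Ag⁺]^2 = 10.0.
E = E° − (RT/nF) ln Q = 1.06 − (8.314×343)/(2×96500) × (2.303) = 1.060 − 0.034 = 1.026 V.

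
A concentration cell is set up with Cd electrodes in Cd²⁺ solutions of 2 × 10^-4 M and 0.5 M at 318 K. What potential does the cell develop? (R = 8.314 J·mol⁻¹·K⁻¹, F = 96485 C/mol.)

Both half-cells are Cd²⁺/Cd, so E°_cell = 0. The concentrated side is the cathode; the cell reaction moves Cd²⁺ from high to low concentration with n = 2.
Q = [Cd²⁺]_dilute/[Cd²⁺]_conc = 2 × 10^-4/0.5 = 4 × 10^-4.
E = 0 − (RT/nF) ln Q = −((8.314×318)/(2×96485))(-7.824) = 0.1072 V.

0.11 V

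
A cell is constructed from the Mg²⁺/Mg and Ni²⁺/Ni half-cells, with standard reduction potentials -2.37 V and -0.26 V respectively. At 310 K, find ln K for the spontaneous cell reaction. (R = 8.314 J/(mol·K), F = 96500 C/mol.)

E°_cell = -0.26 − (-2.37) = 2.11 V, with n = 2 electrons transferred.
At equilibrium E = 0, so the Nernst equation gives ln K = nFE°/RT = (2)(96500)(2.11)/((8.314)(310)) = 158.00.

ln K = 158.0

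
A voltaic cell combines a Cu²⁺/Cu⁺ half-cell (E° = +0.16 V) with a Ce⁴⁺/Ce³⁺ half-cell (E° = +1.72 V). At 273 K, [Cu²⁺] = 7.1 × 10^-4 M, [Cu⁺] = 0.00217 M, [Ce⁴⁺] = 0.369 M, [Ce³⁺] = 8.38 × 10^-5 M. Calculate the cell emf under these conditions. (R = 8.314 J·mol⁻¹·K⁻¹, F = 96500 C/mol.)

The Ce⁴⁺/Ce³⁺ couple has the higher reduction potential and acts as the cathode, so E°_cell = +1.72 − (+0.16) = 1.56 V.
Balancing electrons gives n = 1; the reaction quotient is Q = [Cu²⁺]·[Ce³⁺]/([Cu⁺]·[Ce⁴⁺]) = 7.43 × 10^-5.
E = E° − (RT/nF) ln Q = 1.56 − (8.314×273)/(1×96500) × (-9.507) = 1.560 + 0.224 = 1.784 V.

1.78 V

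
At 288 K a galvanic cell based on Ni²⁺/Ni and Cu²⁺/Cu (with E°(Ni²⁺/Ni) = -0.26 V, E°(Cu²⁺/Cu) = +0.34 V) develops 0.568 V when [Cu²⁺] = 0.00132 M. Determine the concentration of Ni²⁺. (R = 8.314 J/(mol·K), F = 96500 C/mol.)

From the Nernst equation, ln Q = nF(E° − E)/RT = 2×96500×(0.60 − 0.568)/(8.314×288) = 2.579, so Q = 13.2.
With Q = [Ni²⁺]/[Cu²⁺] and the known concentrations, [Ni²⁺] in the numerator gives [Ni²⁺] = 0.017 M.

0.017 M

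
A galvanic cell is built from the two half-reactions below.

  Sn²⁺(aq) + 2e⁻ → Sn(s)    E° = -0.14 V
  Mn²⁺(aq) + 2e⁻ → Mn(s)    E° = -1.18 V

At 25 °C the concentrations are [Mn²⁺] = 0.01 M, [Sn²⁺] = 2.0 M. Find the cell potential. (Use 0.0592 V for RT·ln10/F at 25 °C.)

The Sn²⁺/Sn couple has the higher reduction potential and acts as the cathode, so E°_cell = -0.14 − (-1.18) = 1.04 V.
Balancing electrons gives n = 2; the reaction quotient is Q = [Mn²⁺]/[Sn²⁺] = 0.00500.
At 25 °C, E = E° − (0.0592/n) log Q = 1.04 − (0.0592/2)(-2.301) = 1.040 + 0.068 = 1.108 V.

1.11 V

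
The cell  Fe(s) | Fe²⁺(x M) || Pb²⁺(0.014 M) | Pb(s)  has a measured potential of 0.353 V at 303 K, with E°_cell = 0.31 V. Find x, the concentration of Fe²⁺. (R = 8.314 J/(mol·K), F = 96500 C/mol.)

From the Nernst equation, ln Q = nF(E° − E)/RT = 2×96500×(0.31 − 0.353)/(8.314×303) = -3.294, so Q = 0.0371.
With Q = [Fe²⁺]/[Pb²⁺] and the known concentrations, [Fe²⁺] in the numerator gives [Fe²⁺] = 5.2 × 10^-4 M.

5.2 × 10^-4 M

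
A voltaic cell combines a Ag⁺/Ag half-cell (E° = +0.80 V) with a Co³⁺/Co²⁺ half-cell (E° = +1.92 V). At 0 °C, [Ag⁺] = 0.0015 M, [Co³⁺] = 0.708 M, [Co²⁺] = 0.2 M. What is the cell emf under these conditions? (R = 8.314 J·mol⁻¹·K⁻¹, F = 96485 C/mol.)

The Co³⁺/Co²⁺ couple has the higher reduction potential and acts as the cathode, so E°_cell = +1.92 − (+0.80) = 1.12 V.
Balancing electrons gives n = 1; the reaction quotient is Q = [Ag⁺]·[Co²⁺]/[Co³⁺] = 4.24 × 10^-4.
E = E° − (RT/nF) ln Q = 1.12 − (8.314×273)/(1×96485) × (-7.766) = 1.120 + 0.183 = 1.303 V.

1.30 V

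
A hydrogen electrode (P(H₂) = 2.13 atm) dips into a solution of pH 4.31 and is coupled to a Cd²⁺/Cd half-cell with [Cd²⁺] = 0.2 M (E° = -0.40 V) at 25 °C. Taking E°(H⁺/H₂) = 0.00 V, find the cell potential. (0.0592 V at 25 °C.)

The hydrogen couple is the cathode, so E°_cell = 0.40 V; n = 2.
[H⁺] = 10^(−4.31) = 4.9 × 10^-5 M, and Q = [Cd²⁺]·P(H₂) / [H⁺]^2 = 1.78 × 10^8.
E = E° − (0.0592/2) log Q = 0.40 − (0.0592/2)(8.249) = 0.156 V.

0.16 V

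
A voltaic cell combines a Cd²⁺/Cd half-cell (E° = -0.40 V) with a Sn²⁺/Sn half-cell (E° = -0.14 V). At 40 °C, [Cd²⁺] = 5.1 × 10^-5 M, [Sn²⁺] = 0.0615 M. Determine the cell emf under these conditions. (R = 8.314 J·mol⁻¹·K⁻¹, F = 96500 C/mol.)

The Sn²⁺/Sn couple has the higher reduction potential and acts as the cathode, so E°_cell = -0.14 − (-0.40) = 0.26 V.
Balancing electrons gives n = 2; the reaction quotient is Q = [Cd²⁺]/[Sn²⁺] = 8.29 × 10^-4.
E = E° − (RT/nF) ln Q = 0.26 − (8.314×313)/(2×96500) × (-7.095) = 0.260 + 0.096 = 0.356 V.

0.356 V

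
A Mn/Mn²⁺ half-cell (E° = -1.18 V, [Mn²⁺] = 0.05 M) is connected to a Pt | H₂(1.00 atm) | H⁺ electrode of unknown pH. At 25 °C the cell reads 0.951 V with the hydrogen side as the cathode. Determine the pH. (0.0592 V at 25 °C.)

pH = 4.52

E°_cell = 1.18 V and n = 2.
log Q = n(E° − E)/0.0592 = 2×(1.18 − 0.951)/0.0592 = 7.736.
With Q = [Mn²⁺]·P(H₂) / [H⁺]^2, solving for [H⁺] gives log[H⁺] = -4.519, so pH = 4.52.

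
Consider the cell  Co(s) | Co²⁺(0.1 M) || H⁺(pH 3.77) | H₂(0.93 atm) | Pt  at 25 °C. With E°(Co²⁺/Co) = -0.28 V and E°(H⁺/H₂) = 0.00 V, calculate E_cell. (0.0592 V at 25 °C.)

0.087 V

The hydrogen couple is the cathode, so E°_cell = 0.28 V; n = 2.
[H⁺] = 10^(−3.77) = 1.7 × 10^-4 M, and Q = [Co²⁺]·P(H₂) / [H⁺]^2 = 3.22 × 10^6.
E = E° − (0.0592/2) log Q = 0.28 − (0.0592/2)(6.508) = 0.087 V.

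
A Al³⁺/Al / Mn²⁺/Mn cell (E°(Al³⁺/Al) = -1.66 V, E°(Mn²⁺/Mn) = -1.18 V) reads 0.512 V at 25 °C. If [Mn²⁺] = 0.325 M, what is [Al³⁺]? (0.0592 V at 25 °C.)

0.0044 M

From the Nernst equation, log Q = n(E° − E)/0.0592 = 6(0.48 − 0.512)/0.0592 = -3.243, so Q = 5.71 × 10^-4.
With Q = [Al³⁺]^2/[Mn²⁺]^3 and the known concentrations, [Al³⁺]^2 in the numerator gives [Al³⁺] = 0.0044 M.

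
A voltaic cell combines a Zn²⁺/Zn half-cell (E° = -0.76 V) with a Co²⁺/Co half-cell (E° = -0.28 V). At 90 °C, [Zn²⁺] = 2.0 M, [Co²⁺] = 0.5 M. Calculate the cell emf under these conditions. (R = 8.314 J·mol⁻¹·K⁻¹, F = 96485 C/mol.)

The Co²⁺/Co couple has the higher reduction potential and acts as the cathode, so E°_cell = -0.28 − (-0.76) = 0.48 V.
Balancing electrons gives n = 2; the reaction quotient is Q = [Zn²⁺]/[Co²⁺] = 4.00.
E = E° − (RT/nF) ln Q = 0.48 − (8.314×363)/(2×96485) × (1.386) = 0.480 − 0.022 = 0.458 V.

0.458 V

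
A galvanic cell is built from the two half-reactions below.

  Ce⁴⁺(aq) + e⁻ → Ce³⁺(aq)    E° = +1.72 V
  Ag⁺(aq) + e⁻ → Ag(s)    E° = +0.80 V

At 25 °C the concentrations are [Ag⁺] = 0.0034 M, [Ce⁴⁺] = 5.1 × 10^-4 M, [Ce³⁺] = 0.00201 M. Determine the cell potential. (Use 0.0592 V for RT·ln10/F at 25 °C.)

The Ce⁴⁺/Ce³⁺ couple has the higher reduction potential and acts as the cathode, so E°_cell = +1.72 − (+0.80) = 0.92 V.
Balancing electrons gives n = 1; the reaction quotient is Q = [Ag⁺]·[Ce³⁺]/[Ce⁴⁺] = 0.0134.
At 25 °C, E = E° − (0.0592/n) log Q = 0.92 − (0.0592/1)(-1.873) = 0.920 + 0.111 = 1.031 V.

1.03 V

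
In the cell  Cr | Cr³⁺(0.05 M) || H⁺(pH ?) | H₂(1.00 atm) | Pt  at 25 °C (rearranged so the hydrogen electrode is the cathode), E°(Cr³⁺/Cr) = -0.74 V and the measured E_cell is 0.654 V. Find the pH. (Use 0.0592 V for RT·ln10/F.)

E°_cell = 0.74 V and n = 6.
log Q = n(E° − E)/0.0592 = 6×(0.74 − 0.654)/0.0592 = 8.716.
With Q = [Cr³⁺]^2·P(H₂)^3 / [H⁺]^6, solving for [H⁺] gives log[H⁺] = -1.886, so pH = 1.89.

pH = 1.89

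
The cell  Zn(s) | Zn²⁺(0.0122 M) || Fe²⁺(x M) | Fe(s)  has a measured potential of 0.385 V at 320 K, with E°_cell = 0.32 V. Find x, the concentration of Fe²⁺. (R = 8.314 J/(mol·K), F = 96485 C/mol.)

1.4 M

From the Nernst equation, ln Q = nF(E° − E)/RT = 2×96485×(0.32 − 0.385)/(8.314×320) = -4.715, so Q = 0.00896.
With Q = [Zn²⁺]/[Fe²⁺] and the known concentrations, [Fe²⁺] in the denominator gives [Fe²⁺] = 1.4 M.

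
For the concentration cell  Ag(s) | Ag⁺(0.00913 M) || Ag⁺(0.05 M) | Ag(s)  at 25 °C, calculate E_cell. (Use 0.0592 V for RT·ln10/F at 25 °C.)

Both half-cells are Ag⁺/Ag, so E°_cell = 0. The concentrated side is the cathode; the cell reaction moves Ag⁺ from high to low concentration with n = 1.
Q = [Ag⁺]_dilute/[Ag⁺]_conc = 0.00913/0.05 = 0.183.
E = 0 − (0.0592/1) log Q = −(0.0592/1)(-0.738) = 0.0437 V.

0.044 V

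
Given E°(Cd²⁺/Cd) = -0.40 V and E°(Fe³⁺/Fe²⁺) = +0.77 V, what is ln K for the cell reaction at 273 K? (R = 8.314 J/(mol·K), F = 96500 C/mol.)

E°_cell = +0.77 − (-0.40) = 1.17 V, with n = 2 electrons transferred.
At equilibrium E = 0, so the Nernst equation gives ln K = nFE°/RT = (2)(96500)(1.17)/((8.314)(273)) = 99.49.

ln K = 99.5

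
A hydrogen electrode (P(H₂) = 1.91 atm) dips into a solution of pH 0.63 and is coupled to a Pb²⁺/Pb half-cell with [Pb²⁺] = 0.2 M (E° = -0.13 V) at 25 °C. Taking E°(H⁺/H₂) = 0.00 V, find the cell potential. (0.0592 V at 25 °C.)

0.11 V

The hydrogen couple is the cathode, so E°_cell = 0.13 V; n = 2.
[H⁺] = 10^(−0.63) = 0.23 M, and Q = [Pb²⁺]·P(H₂) / [H⁺]^2 = 6.95.
E = E° − (0.0592/2) log Q = 0.13 − (0.0592/2)(0.842) = 0.105 V.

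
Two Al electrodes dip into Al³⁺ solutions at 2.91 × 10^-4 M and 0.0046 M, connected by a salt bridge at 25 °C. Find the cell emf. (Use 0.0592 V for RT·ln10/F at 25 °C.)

Both half-cells are Al³⁺/Al, so E°_cell = 0. The concentrated side is the cathode; the cell reaction moves Al³⁺ from high to low concentration with n = 3.
Q = [Al³⁺]_dilute/[Al³⁺]_conc = 2.91 × 10^-4/0.0046 = 0.0633.
E = 0 − (0.0592/3) log Q = −(0.0592/3)(-1.199) = 0.0237 V.

0.024 V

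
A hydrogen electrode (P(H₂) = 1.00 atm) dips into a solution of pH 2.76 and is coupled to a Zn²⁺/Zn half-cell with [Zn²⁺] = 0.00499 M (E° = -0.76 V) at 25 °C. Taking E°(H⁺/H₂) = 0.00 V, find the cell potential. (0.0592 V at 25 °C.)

The hydrogen couple is the cathode, so E°_cell = 0.76 V; n = 2.
[H⁺] = 10^(−2.76) = 0.0017 M, and Q = [Zn²⁺]·P(H₂) / [H⁺]^2 = 1650.
E = E° − (0.0592/2) log Q = 0.76 − (0.0592/2)(3.218) = 0.665 V.

0.66 V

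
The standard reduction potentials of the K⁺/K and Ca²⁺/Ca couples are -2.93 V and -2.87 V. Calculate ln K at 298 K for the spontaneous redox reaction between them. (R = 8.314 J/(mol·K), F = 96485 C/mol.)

ln K = 4.7

E°_cell = -2.87 − (-2.93) = 0.06 V, with n = 2 electrons transferred.
At equilibrium E = 0, so the Nernst equation gives ln K = nFE°/RT = (2)(96485)(0.06)/((8.314)(298)) = 4.67.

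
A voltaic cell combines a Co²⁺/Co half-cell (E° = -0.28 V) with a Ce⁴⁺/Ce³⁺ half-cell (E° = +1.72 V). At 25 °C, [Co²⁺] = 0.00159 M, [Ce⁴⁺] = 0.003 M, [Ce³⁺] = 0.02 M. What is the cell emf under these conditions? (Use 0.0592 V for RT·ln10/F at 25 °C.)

2.03 V

The Ce⁴⁺/Ce³⁺ couple has the higher reduction potential and acts as the cathode, so E°_cell = +1.72 − (-0.28) = 2.00 V.
Balancing electrons gives n = 2; the reaction quotient is Q = [Co²⁺]·[Ce³⁺]^2/[Ce⁴⁺]^2 = 0.0707.
At 25 °C, E = E° − (0.0592/n) log Q = 2.00 − (0.0592/2)(-1.151) = 2.000 + 0.034 = 2.034 V.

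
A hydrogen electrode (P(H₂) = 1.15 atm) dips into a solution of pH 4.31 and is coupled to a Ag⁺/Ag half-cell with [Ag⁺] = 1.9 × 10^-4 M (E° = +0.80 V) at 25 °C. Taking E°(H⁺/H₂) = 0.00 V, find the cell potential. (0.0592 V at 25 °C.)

The Ag⁺/Ag couple is the cathode, so E°_cell = 0.80 V; n = 2.
[H⁺] = 10^(−4.31) = 4.9 × 10^-5 M, and Q = [H⁺]^2 / ([Ag⁺]^2·P(H₂)) = 0.0578.
E = E° − (0.0592/2) log Q = 0.80 − (0.0592/2)(-1.238) = 0.837 V.

0.84 V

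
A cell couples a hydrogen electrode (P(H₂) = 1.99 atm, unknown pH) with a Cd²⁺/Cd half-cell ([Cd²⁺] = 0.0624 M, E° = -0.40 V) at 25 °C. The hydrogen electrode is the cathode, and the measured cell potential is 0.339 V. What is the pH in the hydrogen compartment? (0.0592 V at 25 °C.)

E°_cell = 0.40 V and n = 2.
log Q = n(E° − E)/0.0592 = 2×(0.40 − 0.339)/0.0592 = 2.061.
With Q = [Cd²⁺]·P(H₂) / [H⁺]^2, solving for [H⁺] gives log[H⁺] = -1.483, so pH = 1.48.

pH = 1.48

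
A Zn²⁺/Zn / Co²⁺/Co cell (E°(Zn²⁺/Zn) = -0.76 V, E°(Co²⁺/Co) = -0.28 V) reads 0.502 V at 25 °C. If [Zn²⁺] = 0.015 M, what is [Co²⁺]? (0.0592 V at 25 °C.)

From the Nernst equation, log Q = n(E° − E)/0.0592 = 2(0.48 − 0.502)/0.0592 = -0.743, so Q = 0.181.
With Q = [Zn²⁺]/[Co²⁺] and the known concentrations, [Co²⁺] in the denominator gives [Co²⁺] = 0.083 M.

0.083 M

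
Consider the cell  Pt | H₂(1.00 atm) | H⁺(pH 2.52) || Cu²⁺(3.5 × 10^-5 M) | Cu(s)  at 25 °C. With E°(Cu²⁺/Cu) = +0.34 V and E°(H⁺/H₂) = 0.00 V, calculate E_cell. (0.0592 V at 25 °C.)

0.36 V

The Cu²⁺/Cu couple is the cathode, so E°_cell = 0.34 V; n = 2.
[H⁺] = 10^(−2.52) = 0.0030 M, and Q = [H⁺]^2 / ([Cu²⁺]·P(H₂)) = 0.261.
E = E° − (0.0592/2) log Q = 0.34 − (0.0592/2)(-0.584) = 0.357 V.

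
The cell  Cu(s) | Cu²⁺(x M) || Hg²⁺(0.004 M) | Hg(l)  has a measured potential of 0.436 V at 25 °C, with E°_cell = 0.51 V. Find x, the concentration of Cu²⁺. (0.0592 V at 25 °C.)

From the Nernst equation, log Q = n(E° − E)/0.0592 = 2(0.51 − 0.436)/0.0592 = 2.500, so Q = 316.
With Q = [Cu²⁺]/[Hg²⁺] and the known concentrations, [Cu²⁺] in the numerator gives [Cu²⁺] = 1.3 M.

1.3 M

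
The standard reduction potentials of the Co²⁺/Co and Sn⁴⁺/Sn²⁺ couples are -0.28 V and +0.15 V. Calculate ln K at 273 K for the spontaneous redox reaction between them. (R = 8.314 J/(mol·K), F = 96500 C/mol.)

E°_cell = +0.15 − (-0.28) = 0.43 V, with n = 2 electrons transferred.
At equilibrium E = 0, so the Nernst equation gives ln K = nFE°/RT = (2)(96500)(0.43)/((8.314)(273)) = 36.56.

ln K = 36.6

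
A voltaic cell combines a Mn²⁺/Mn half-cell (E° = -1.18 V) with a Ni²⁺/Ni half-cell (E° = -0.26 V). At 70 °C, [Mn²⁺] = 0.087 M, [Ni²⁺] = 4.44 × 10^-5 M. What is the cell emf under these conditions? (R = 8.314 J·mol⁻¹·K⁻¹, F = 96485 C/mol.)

0.808 V

The Ni²⁺/Ni couple has the higher reduction potential and acts as the cathode, so E°_cell = -0.26 − (-1.18) = 0.92 V.
Balancing electrons gives n = 2; the reaction quotient is Q = [Mn²⁺]/[Ni²⁺] = 1960.
E = E° − (RT/nF) ln Q = 0.92 − (8.314×343)/(2×96485) × (7.580) = 0.920 − 0.112 = 0.808 V.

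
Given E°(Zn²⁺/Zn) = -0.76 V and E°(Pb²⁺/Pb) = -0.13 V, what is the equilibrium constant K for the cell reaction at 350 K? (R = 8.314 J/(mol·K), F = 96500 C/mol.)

E°_cell = -0.13 − (-0.76) = 0.63 V, with n = 2 electrons transferred.
At equilibrium E = 0, so the Nernst equation gives ln K = nFE°/RT = (2)(96500)(0.63)/((8.314)(350)) = 41.78.
K = e^41.78 = 1.4 × 10^18.

1.4 × 10^18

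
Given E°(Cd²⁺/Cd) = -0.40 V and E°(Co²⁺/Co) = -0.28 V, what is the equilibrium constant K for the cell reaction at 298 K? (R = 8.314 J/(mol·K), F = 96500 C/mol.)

E°_cell = -0.28 − (-0.40) = 0.12 V, with n = 2 electrons transferred.
At equilibrium E = 0, so the Nernst equation gives ln K = nFE°/RT = (2)(96500)(0.12)/((8.314)(298)) = 9.35.
K = e^9.35 = 1.1 × 10^4.

1.1 × 10^4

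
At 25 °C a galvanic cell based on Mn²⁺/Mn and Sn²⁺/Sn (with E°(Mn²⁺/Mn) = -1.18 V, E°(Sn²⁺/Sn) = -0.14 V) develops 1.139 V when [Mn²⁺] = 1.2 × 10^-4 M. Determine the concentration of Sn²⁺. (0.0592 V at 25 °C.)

From the Nernst equation, log Q = n(E° − E)/0.0592 = 2(1.04 − 1.139)/0.0592 = -3.345, so Q = 4.52 × 10^-4.
With Q = [Mn²⁺]/[Sn²⁺] and the known concentrations, [Sn²⁺] in the denominator gives [Sn²⁺] = 0.27 M.

0.27 M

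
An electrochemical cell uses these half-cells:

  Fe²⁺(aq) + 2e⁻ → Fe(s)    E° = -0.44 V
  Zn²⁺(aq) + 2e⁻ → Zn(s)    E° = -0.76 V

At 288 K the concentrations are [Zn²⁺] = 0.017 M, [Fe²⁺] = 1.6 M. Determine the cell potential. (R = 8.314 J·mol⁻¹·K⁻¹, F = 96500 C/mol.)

The Fe²⁺/Fe couple has the higher reduction potential and acts as the cathode, so E°_cell = -0.44 − (-0.76) = 0.32 V.
Balancing electrons gives n = 2; the reaction quotient is Q = [Zn²⁺]/[Fe²⁺] = 0.0106.
E = E° − (RT/nF) ln Q = 0.32 − (8.314×288)/(2×96500) × (-4.545) = 0.320 + 0.056 = 0.376 V.

0.376 V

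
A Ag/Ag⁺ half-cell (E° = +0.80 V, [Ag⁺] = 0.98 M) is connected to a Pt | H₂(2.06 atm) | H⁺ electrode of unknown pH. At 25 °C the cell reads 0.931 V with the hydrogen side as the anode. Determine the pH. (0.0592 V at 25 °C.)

pH = 2.06

E°_cell = 0.80 V and n = 2.
log Q = n(E° − E)/0.0592 = 2×(0.80 − 0.931)/0.0592 = -4.426.
With Q = [H⁺]^2 / ([Ag⁺]^2·P(H₂)), solving for [H⁺] gives log[H⁺] = -2.065, so pH = 2.06.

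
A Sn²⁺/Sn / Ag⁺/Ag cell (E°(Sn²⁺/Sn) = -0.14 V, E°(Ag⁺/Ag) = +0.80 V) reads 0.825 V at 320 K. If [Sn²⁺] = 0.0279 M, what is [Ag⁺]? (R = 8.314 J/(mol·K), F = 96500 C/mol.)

From the Nernst equation, ln Q = nF(E° − E)/RT = 2×96500×(0.94 − 0.825)/(8.314×320) = 8.342, so Q = 4200.
With Q = [Sn²⁺]/[Ag⁺]^2 and the known concentrations, [Ag⁺]^2 in the denominator gives [Ag⁺] = 0.0026 M.

0.0026 M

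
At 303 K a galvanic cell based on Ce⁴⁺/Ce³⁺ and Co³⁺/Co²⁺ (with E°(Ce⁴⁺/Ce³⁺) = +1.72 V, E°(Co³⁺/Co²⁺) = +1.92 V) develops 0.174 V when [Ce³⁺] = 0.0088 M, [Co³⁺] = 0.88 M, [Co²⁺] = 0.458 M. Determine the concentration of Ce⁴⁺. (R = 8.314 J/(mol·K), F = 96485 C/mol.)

0.046 M

From the Nernst equation, ln Q = nF(E° − E)/RT = 1×96485×(0.20 − 0.174)/(8.314×303) = 0.996, so Q = 2.71.
With Q = [Ce⁴⁺]·[Co²⁺]/([Ce³⁺]·[Co³⁺]) and the known concentrations, [Ce⁴⁺] in the numerator gives [Ce⁴⁺] = 0.046 M.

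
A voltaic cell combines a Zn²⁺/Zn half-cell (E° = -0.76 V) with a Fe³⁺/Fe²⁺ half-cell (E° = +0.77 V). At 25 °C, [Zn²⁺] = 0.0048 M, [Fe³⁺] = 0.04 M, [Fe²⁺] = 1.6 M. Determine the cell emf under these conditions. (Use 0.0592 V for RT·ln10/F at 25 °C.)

The Fe³⁺/Fe²⁺ couple has the higher reduction potential and acts as the cathode, so E°_cell = +0.77 − (-0.76) = 1.53 V.
Balancing electrons gives n = 2; the reaction quotient is Q = [Zn²⁺]·[Fe²⁺]^2/[Fe³⁺]^2 = 7.68.
At 25 °C, E = E° − (0.0592/n) log Q = 1.53 − (0.0592/2)(0.885) = 1.530 − 0.026 = 1.504 V.

1.50 V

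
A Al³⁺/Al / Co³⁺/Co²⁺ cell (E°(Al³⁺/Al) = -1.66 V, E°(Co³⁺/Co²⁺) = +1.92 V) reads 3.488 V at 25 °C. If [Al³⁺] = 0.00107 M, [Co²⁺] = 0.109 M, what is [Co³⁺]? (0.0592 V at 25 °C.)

From the Nernst equation, log Q = n(E° − E)/0.0592 = 3(3.58 − 3.488)/0.0592 = 4.662, so Q = 4.59 × 10^4.
With Q = [Al³⁺]·[Co²⁺]^3/[Co³⁺]^3 and the known concentrations, [Co³⁺]^3 in the denominator gives [Co³⁺] = 3.1 × 10^-4 M.

3.1 × 10^-4 M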